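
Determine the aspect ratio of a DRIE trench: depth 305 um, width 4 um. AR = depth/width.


Step 1: AR = depth / width
Step 2: AR = 305 / 4
AR = 76.3


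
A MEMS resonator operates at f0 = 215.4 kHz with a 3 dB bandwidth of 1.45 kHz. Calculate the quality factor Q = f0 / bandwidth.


Step 1: Q = f0 / bandwidth
Step 2: Q = 215.4 / 1.45
Q = 148.6


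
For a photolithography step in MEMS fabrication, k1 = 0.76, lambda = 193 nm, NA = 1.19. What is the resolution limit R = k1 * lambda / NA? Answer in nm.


Step 1: Identify values: k1 = 0.76, lambda = 193 nm, NA = 1.19
Step 2: R = k1 * lambda / NA
R = 0.76 * 193 / 1.19
R = 123.3 nm


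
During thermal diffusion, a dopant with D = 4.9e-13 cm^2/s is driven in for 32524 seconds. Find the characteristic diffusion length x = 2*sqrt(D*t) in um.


Step 1: Compute D*t = 4.9e-13 * 32524 = 1.593676e-08 cm^2
Step 2: sqrt(D*t) = 1.26241e-04 cm
Step 3: x = 2 * 1.26241e-04 cm = 2.52482e-04 cm
Step 4: Convert to um (1 cm = 1e4 um): x = 2.525 um


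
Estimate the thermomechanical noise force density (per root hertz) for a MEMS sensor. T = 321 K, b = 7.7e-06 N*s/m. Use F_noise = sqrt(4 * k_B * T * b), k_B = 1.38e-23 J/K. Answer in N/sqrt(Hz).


Step 1: Compute 4 * k_B * T * b
= 4 * 1.38e-23 * 321 * 7.7e-06
= 1.3644e-25 N^2/Hz
Step 2: F_noise = sqrt(1.3644e-25)
F_noise = 3.69e-13 N/sqrt(Hz)


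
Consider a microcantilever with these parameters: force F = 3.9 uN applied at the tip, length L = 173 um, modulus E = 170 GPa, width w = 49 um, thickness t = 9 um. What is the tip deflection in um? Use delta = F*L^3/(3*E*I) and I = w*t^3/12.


Step 1: Calculate the second moment of area.
I = w * t^3 / 12 = 49 * 9^3 / 12 = 2976.75 um^4
Step 2: Convert E to consistent units (1 GPa = 1000 uN/um^2).
E = 170 GPa = 170000 uN/um^2
Step 3: Calculate tip deflection.
delta = F * L^3 / (3 * E * I)
delta = 3.9 * 173^3 / (3 * 170000 * 2976.75)
delta = 0.0133 um


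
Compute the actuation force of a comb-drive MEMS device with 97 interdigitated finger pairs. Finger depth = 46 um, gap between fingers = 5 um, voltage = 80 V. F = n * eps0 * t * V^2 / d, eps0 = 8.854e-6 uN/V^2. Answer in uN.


Step 1: Parameters: n=97, eps0=8.854e-6 uN/V^2, t=46 um, V=80 V, d=5 um
Step 2: V^2 = 6400
Step 3: F = 97 * 8.854e-6 * 46 * 6400 / 5
F = 50.568 uN


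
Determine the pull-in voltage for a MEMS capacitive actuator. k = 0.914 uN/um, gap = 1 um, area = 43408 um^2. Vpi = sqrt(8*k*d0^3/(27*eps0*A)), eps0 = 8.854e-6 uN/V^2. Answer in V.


Step 1: Compute numerator: 8 * k * d0^3 = 8 * 0.914 * 1^3 = 7.312
Step 2: Compute denominator: 27 * eps0 * A = 27 * 8.854e-6 * 43408 = 10.37703
Step 3: Vpi = sqrt(7.312 / 10.37703)
Vpi = 0.84 V


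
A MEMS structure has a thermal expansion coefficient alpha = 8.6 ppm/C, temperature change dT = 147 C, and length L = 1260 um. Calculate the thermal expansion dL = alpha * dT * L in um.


Step 1: Convert CTE: alpha = 8.6 ppm/C = 8.6e-6 /C
Step 2: dL = 8.6e-6 * 147 * 1260
dL = 1.5929 um


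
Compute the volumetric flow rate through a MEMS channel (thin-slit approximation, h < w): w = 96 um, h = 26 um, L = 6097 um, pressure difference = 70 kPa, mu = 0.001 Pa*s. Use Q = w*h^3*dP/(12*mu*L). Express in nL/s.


Step 1: Convert all dimensions to SI (meters).
w = 96e-6 m, h = 26e-6 m, L = 6097e-6 m, dP = 70e3 Pa
Step 2: Q = w * h^3 * dP / (12 * mu * L)
Q = 96e-6 * (26e-6)^3 * 70e3 / (12 * 0.001 * 6097e-6) = 1.61432836e-09 m^3/s
Step 3: Convert Q from m^3/s to nL/s (1 m^3 = 1e12 nL, so multiply by 1e12).
Q = 1614.328 nL/s


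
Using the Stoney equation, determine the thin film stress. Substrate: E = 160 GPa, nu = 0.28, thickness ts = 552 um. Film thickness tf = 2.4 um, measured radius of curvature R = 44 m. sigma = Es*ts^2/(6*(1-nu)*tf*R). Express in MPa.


Step 1: Compute numerator: Es * ts^2 = 160 * 552^2 = 48752640 (GPa*um^2)
Step 2: Compute denominator (R in um): 6*(1-nu)*tf*R = 6*0.72*2.4*44e6 = 456192000.0 (um^2)
Step 3: sigma (GPa) = 48752640 / 456192000.0 = 1.06869e-01 GPa
Step 4: Convert to MPa (x1000): sigma = 106.9 MPa


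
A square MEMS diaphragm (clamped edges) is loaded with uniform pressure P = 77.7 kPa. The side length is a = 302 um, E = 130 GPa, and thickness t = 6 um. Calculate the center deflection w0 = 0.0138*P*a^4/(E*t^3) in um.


Step 1: Convert pressure to compatible units (E is in GPa, so P in GPa).
P = 77.7 kPa = 77.7e-6 GPa
Step 2: Compute numerator: 0.0138 * P * a^4.
a^4 = 302^4 = 8318169616
numerator = 0.0138 * 77.7e-6 * 8318169616 = 8.91924e+03
Step 3: Compute denominator: E * t^3 = 130 * 6^3 = 28080
Step 4: w0 = numerator / denominator = 8.91924e+03 / 28080 = 0.3176 um


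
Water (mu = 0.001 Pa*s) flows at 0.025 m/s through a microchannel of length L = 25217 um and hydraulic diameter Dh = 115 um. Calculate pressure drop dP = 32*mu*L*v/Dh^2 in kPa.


Step 1: Convert to SI: L = 25217e-6 m, Dh = 115e-6 m
Step 2: dP = 32 * 0.001 * 25217e-6 * 0.025 / (115e-6)^2
Step 3: dP = 1525.41 Pa
Step 4: Convert to kPa: dP = 1.53 kPa


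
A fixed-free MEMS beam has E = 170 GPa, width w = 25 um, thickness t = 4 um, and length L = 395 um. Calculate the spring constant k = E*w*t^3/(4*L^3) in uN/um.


Step 1: Convert E to consistent units (1 GPa = 1000 uN/um^2).
E = 170 GPa = 170000 uN/um^2
Step 2: Compute t^3 = 4^3 = 64
Step 3: Compute L^3 = 395^3 = 61629875
Step 4: k = 170000 * 25 * 64 / (4 * 61629875)
k = 1.1034 uN/um


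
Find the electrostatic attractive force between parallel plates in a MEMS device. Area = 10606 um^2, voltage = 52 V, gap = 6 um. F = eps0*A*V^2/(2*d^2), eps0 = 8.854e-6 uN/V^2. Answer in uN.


Step 1: Identify parameters.
eps0 = 8.854e-6 uN/V^2, A = 10606 um^2, V = 52 V, d = 6 um
Step 2: Compute V^2 = 52^2 = 2704
Step 3: Compute d^2 = 6^2 = 36
Step 4: F = 0.5 * 8.854e-6 * 10606 * 2704 / 36
F = 3.527 uN


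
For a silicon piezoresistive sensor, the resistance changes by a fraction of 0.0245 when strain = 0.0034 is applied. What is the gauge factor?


Step 1: Identify values.
dR/R = 0.0245, strain = 0.0034
Step 2: GF = (dR/R) / strain = 0.0245 / 0.0034
GF = 7.2


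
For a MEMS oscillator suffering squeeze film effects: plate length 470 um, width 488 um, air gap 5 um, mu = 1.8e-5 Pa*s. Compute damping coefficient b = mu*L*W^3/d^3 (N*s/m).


Step 1: Convert to SI.
L = 470e-6 m, W = 488e-6 m, d = 5e-6 m
Step 2: W^3 = (488e-6)^3 = 1.16e-10 m^3
Step 3: d^3 = (5e-6)^3 = 1.25e-16 m^3
Step 4: b = 1.8e-5 * 470e-6 * 1.16e-10 / 1.25e-16
b = 7.87e-03 N*s/m


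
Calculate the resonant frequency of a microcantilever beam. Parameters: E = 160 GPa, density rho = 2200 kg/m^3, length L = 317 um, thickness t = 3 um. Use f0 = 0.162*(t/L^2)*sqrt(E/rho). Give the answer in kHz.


Step 1: Convert units to SI.
t_SI = 3e-6 m, L_SI = 317e-6 m
Step 2: Calculate sqrt(E/rho).
sqrt(160e9 / 2200) = 8528.03 m/s
Step 3: Compute f0.
f0 = 0.162 * 3e-6 / (317e-6)^2 * 8528.03 = 41244.5 Hz = 41.24 kHz


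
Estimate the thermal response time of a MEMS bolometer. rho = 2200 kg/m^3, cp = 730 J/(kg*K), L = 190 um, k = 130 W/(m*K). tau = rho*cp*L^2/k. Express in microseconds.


Step 1: Convert L to m: L = 190e-6 m
Step 2: L^2 = (190e-6)^2 = 3.61e-08 m^2
Step 3: tau = 2200 * 730 * 3.61e-08 / 130 = 4.4597385e-04 s
Step 4: Convert to microseconds (multiply by 1e6).
tau = 445.974 us


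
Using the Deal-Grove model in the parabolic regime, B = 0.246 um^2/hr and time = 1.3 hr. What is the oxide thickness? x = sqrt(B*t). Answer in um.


Step 1: Compute B*t = 0.246 * 1.3 = 0.3198
Step 2: x = sqrt(0.3198)
x = 0.566 um


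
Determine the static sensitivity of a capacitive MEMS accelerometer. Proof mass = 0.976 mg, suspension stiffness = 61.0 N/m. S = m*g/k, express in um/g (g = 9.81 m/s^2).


Step 1: Convert mass: m = 0.976 mg = 9.76e-07 kg
Step 2: S = m * g / k = 9.76e-07 * 9.81 / 61.0
Step 3: S = 1.57e-07 m/g
Step 4: Convert to um/g: S = 0.157 um/g


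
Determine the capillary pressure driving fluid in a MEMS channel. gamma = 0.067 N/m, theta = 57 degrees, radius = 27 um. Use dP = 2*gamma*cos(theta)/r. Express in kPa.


Step 1: cos(57 deg) = 0.5446
Step 2: Convert r to m: r = 27e-6 m
Step 3: dP = 2 * 0.067 * 0.5446 / 27e-6 = 2702.8 Pa
Step 4: Convert Pa to kPa (divide by 1000).
dP = 2.7 kPa


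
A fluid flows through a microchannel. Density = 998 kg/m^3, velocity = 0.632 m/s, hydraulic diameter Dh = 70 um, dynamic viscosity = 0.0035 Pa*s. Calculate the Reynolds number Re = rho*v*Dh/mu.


Step 1: Convert Dh to meters: Dh = 70e-6 m
Step 2: Re = rho * v * Dh / mu
Re = 998 * 0.632 * 70e-6 / 0.0035
Re = 12.615


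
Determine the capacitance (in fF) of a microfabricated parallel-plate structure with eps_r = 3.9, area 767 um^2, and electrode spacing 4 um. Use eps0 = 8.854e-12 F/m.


Step 1: Convert area to m^2: A = 767e-12 m^2
Step 2: Convert gap to m: d = 4e-6 m
Step 3: C = eps0 * eps_r * A / d
C = 8.854e-12 * 3.9 * 767e-12 / 4e-6
Step 4: Convert to fF (multiply by 1e15).
C = 6.62 fF


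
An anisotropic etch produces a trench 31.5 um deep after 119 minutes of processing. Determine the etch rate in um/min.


Step 1: Etch rate = depth / time
Step 2: rate = 31.5 / 119
rate = 0.265 um/min


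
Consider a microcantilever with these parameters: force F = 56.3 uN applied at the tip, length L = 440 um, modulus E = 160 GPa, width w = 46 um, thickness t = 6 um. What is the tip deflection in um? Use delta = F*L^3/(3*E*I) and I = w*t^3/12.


Step 1: Calculate the second moment of area.
I = w * t^3 / 12 = 46 * 6^3 / 12 = 828.0 um^4
Step 2: Convert E to consistent units (1 GPa = 1000 uN/um^2).
E = 160 GPa = 160000 uN/um^2
Step 3: Calculate tip deflection.
delta = F * L^3 / (3 * E * I)
delta = 56.3 * 440^3 / (3 * 160000 * 828.0)
delta = 12.0669 um


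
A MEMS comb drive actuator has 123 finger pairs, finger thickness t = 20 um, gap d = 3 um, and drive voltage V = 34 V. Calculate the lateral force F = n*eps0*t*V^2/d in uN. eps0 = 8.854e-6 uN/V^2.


Step 1: Parameters: n=123, eps0=8.854e-6 uN/V^2, t=20 um, V=34 V, d=3 um
Step 2: V^2 = 1156
Step 3: F = 123 * 8.854e-6 * 20 * 1156 / 3
F = 8.393 uN


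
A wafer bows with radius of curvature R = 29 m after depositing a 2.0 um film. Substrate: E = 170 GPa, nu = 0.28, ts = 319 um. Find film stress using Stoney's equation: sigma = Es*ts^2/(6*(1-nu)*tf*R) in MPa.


Step 1: Compute numerator: Es * ts^2 = 170 * 319^2 = 17299370 (GPa*um^2)
Step 2: Compute denominator (R in um): 6*(1-nu)*tf*R = 6*0.72*2.0*29e6 = 250560000.0 (um^2)
Step 3: sigma (GPa) = 17299370 / 250560000.0 = 6.9043e-02 GPa
Step 4: Convert to MPa (x1000): sigma = 69.0 MPa


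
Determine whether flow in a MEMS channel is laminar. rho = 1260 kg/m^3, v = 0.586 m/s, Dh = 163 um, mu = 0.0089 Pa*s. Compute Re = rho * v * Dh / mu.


Step 1: Convert Dh to meters: Dh = 163e-6 m
Step 2: Re = rho * v * Dh / mu
Re = 1260 * 0.586 * 163e-6 / 0.0089
Re = 13.523
Since Re = 13.523 is below ~2300, the flow is laminar.


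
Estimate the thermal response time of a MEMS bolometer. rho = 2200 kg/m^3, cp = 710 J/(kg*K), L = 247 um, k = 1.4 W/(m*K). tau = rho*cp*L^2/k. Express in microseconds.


Step 1: Convert L to m: L = 247e-6 m
Step 2: L^2 = (247e-6)^2 = 6.1009e-08 m^2
Step 3: tau = 2200 * 710 * 6.1009e-08 / 1.4 = 6.806861286e-02 s
Step 4: Convert to microseconds (multiply by 1e6).
tau = 68068.613 us


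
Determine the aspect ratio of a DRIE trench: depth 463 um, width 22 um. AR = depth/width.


Step 1: AR = depth / width
Step 2: AR = 463 / 22
AR = 21.0


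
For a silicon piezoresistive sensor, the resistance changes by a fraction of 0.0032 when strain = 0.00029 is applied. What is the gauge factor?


Step 1: Identify values.
dR/R = 0.0032, strain = 0.00029
Step 2: GF = (dR/R) / strain = 0.0032 / 0.00029
GF = 11.0


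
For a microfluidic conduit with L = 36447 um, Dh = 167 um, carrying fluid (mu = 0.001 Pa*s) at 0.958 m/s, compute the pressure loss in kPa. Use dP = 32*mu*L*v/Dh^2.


Step 1: Convert to SI: L = 36447e-6 m, Dh = 167e-6 m
Step 2: dP = 32 * 0.001 * 36447e-6 * 0.958 / (167e-6)^2
Step 3: dP = 40063.08 Pa
Step 4: Convert to kPa: dP = 40.06 kPa


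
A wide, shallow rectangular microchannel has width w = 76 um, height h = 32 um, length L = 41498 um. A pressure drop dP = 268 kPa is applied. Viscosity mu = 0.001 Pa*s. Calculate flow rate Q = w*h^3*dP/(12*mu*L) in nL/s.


Step 1: Convert all dimensions to SI (meters).
w = 76e-6 m, h = 32e-6 m, L = 41498e-6 m, dP = 268e3 Pa
Step 2: Q = w * h^3 * dP / (12 * mu * L)
Q = 76e-6 * (32e-6)^3 * 268e3 / (12 * 0.001 * 41498e-6) = 1.34026263e-09 m^3/s
Step 3: Convert Q from m^3/s to nL/s (1 m^3 = 1e12 nL, so multiply by 1e12).
Q = 1340.263 nL/s


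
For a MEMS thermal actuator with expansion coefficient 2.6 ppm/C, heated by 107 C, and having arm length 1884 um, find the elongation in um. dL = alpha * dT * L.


Step 1: Convert CTE: alpha = 2.6 ppm/C = 2.6e-6 /C
Step 2: dL = 2.6e-6 * 107 * 1884
dL = 0.5241 um


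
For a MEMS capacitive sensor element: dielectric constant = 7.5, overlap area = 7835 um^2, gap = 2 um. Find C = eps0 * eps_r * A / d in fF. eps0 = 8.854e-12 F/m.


Step 1: Convert area to m^2: A = 7835e-12 m^2
Step 2: Convert gap to m: d = 2e-6 m
Step 3: C = eps0 * eps_r * A / d
C = 8.854e-12 * 7.5 * 7835e-12 / 2e-6
Step 4: Convert to fF (multiply by 1e15).
C = 260.14 fF


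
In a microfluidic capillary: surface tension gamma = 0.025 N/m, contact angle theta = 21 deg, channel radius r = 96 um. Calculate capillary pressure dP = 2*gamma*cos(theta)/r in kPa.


Step 1: cos(21 deg) = 0.9336
Step 2: Convert r to m: r = 96e-6 m
Step 3: dP = 2 * 0.025 * 0.9336 / 96e-6 = 486.3 Pa
Step 4: Convert Pa to kPa (divide by 1000).
dP = 0.49 kPa


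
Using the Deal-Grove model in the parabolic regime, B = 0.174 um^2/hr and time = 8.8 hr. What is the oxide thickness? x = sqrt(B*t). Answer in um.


Step 1: Compute B*t = 0.174 * 8.8 = 1.5312
Step 2: x = sqrt(1.5312)
x = 1.237 um


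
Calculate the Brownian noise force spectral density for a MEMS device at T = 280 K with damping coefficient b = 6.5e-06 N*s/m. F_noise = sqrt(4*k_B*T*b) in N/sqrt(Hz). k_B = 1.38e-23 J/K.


Step 1: Compute 4 * k_B * T * b
= 4 * 1.38e-23 * 280 * 6.5e-06
= 1.0046e-25 N^2/Hz
Step 2: F_noise = sqrt(1.0046e-25)
F_noise = 3.17e-13 N/sqrt(Hz)


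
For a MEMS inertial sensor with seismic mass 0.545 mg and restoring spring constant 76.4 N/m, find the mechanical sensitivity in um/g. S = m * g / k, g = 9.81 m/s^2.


Step 1: Convert mass: m = 0.545 mg = 5.45e-07 kg
Step 2: S = m * g / k = 5.45e-07 * 9.81 / 76.4
Step 3: S = 7.00e-08 m/g
Step 4: Convert to um/g: S = 0.07 um/g


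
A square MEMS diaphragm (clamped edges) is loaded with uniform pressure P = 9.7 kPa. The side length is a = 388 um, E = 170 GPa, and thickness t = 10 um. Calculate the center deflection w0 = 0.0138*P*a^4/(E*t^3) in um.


Step 1: Convert pressure to compatible units (E is in GPa, so P in GPa).
P = 9.7 kPa = 9.7e-6 GPa
Step 2: Compute numerator: 0.0138 * P * a^4.
a^4 = 388^4 = 22663495936
numerator = 0.0138 * 9.7e-6 * 22663495936 = 3.0337e+03
Step 3: Compute denominator: E * t^3 = 170 * 10^3 = 170000
Step 4: w0 = numerator / denominator = 3.0337e+03 / 170000 = 0.0178 um


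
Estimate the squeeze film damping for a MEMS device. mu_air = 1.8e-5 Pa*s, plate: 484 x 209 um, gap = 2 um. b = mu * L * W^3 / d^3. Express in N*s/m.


Step 1: Convert to SI.
L = 484e-6 m, W = 209e-6 m, d = 2e-6 m
Step 2: W^3 = (209e-6)^3 = 9.13e-12 m^3
Step 3: d^3 = (2e-6)^3 = 8.00e-18 m^3
Step 4: b = 1.8e-5 * 484e-6 * 9.13e-12 / 8.00e-18
b = 9.94e-03 N*s/m


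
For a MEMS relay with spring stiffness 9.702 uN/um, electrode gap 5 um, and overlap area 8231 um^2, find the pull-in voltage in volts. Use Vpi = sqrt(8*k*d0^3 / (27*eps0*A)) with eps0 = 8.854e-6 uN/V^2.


Step 1: Compute numerator: 8 * k * d0^3 = 8 * 9.702 * 5^3 = 9702.0
Step 2: Compute denominator: 27 * eps0 * A = 27 * 8.854e-6 * 8231 = 1.967686
Step 3: Vpi = sqrt(9702.0 / 1.967686)
Vpi = 70.22 V


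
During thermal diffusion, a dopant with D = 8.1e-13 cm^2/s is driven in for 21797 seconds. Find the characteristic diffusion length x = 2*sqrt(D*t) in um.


Step 1: Compute D*t = 8.1e-13 * 21797 = 1.765557e-08 cm^2
Step 2: sqrt(D*t) = 1.32874e-04 cm
Step 3: x = 2 * 1.32874e-04 cm = 2.65748e-04 cm
Step 4: Convert to um (1 cm = 1e4 um): x = 2.657 um


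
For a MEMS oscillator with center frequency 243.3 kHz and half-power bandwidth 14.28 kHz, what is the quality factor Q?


Step 1: Q = f0 / bandwidth
Step 2: Q = 243.3 / 14.28
Q = 17.0


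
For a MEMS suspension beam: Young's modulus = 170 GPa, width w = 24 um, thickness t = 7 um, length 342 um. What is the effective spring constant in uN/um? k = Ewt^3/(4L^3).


Step 1: Convert E to consistent units (1 GPa = 1000 uN/um^2).
E = 170 GPa = 170000 uN/um^2
Step 2: Compute t^3 = 7^3 = 343
Step 3: Compute L^3 = 342^3 = 40001688
Step 4: k = 170000 * 24 * 343 / (4 * 40001688)
k = 8.7461 uN/um


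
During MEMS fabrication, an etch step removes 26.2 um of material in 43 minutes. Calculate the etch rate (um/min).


Step 1: Etch rate = depth / time
Step 2: rate = 26.2 / 43
rate = 0.609 um/min


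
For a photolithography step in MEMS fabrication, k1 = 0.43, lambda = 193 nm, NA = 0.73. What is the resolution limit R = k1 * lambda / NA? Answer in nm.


Step 1: Identify values: k1 = 0.43, lambda = 193 nm, NA = 0.73
Step 2: R = k1 * lambda / NA
R = 0.43 * 193 / 0.73
R = 113.7 nm


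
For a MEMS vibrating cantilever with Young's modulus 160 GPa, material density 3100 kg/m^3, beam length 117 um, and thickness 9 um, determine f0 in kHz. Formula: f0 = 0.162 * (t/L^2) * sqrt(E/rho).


Step 1: Convert units to SI.
t_SI = 9e-6 m, L_SI = 117e-6 m
Step 2: Calculate sqrt(E/rho).
sqrt(160e9 / 3100) = 7184.21 m/s
Step 3: Compute f0.
f0 = 0.162 * 9e-6 / (117e-6)^2 * 7184.21 = 765182.1 Hz = 765.18 kHz


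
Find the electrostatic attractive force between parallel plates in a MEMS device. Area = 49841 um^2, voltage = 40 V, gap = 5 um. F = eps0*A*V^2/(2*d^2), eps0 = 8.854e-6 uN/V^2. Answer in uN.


Step 1: Identify parameters.
eps0 = 8.854e-6 uN/V^2, A = 49841 um^2, V = 40 V, d = 5 um
Step 2: Compute V^2 = 40^2 = 1600
Step 3: Compute d^2 = 5^2 = 25
Step 4: F = 0.5 * 8.854e-6 * 49841 * 1600 / 25
F = 14.121 uN


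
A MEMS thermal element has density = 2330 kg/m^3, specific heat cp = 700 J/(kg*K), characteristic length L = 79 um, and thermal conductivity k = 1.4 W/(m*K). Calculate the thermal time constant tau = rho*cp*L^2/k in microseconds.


Step 1: Convert L to m: L = 79e-6 m
Step 2: L^2 = (79e-6)^2 = 6.241e-09 m^2
Step 3: tau = 2330 * 700 * 6.241e-09 / 1.4 = 7.270765e-03 s
Step 4: Convert to microseconds (multiply by 1e6).
tau = 7270.765 us


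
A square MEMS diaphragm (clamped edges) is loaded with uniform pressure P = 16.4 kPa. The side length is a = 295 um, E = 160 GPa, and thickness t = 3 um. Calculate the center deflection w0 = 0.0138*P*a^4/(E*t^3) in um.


Step 1: Convert pressure to compatible units (E is in GPa, so P in GPa).
P = 16.4 kPa = 16.4e-6 GPa
Step 2: Compute numerator: 0.0138 * P * a^4.
a^4 = 295^4 = 7573350625
numerator = 0.0138 * 16.4e-6 * 7573350625 = 1.714e+03
Step 3: Compute denominator: E * t^3 = 160 * 3^3 = 4320
Step 4: w0 = numerator / denominator = 1.714e+03 / 4320 = 0.3968 um


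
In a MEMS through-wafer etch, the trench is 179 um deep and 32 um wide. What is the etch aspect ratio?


Step 1: AR = depth / width
Step 2: AR = 179 / 32
AR = 5.6


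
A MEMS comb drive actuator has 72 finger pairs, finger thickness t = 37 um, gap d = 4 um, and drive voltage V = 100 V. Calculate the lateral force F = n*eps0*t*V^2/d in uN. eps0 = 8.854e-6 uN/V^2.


Step 1: Parameters: n=72, eps0=8.854e-6 uN/V^2, t=37 um, V=100 V, d=4 um
Step 2: V^2 = 10000
Step 3: F = 72 * 8.854e-6 * 37 * 10000 / 4
F = 58.968 uN


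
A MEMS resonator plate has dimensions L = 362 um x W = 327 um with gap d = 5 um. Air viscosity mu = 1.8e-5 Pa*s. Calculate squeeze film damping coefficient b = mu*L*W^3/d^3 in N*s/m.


Step 1: Convert to SI.
L = 362e-6 m, W = 327e-6 m, d = 5e-6 m
Step 2: W^3 = (327e-6)^3 = 3.50e-11 m^3
Step 3: d^3 = (5e-6)^3 = 1.25e-16 m^3
Step 4: b = 1.8e-5 * 362e-6 * 3.50e-11 / 1.25e-16
b = 1.82e-03 N*s/m


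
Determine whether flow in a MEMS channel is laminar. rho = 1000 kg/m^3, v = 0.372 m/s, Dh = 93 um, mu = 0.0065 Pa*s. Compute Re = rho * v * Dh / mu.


Step 1: Convert Dh to meters: Dh = 93e-6 m
Step 2: Re = rho * v * Dh / mu
Re = 1000 * 0.372 * 93e-6 / 0.0065
Re = 5.322
Since Re = 5.322 is below ~2300, the flow is laminar.


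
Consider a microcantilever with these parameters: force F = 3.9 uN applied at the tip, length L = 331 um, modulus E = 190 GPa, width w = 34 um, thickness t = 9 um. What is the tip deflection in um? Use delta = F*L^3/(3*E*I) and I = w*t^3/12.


Step 1: Calculate the second moment of area.
I = w * t^3 / 12 = 34 * 9^3 / 12 = 2065.5 um^4
Step 2: Convert E to consistent units (1 GPa = 1000 uN/um^2).
E = 190 GPa = 190000 uN/um^2
Step 3: Calculate tip deflection.
delta = F * L^3 / (3 * E * I)
delta = 3.9 * 331^3 / (3 * 190000 * 2065.5)
delta = 0.1201 um


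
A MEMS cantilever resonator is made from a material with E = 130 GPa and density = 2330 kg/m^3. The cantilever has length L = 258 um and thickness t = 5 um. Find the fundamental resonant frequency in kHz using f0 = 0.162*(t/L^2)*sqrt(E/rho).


Step 1: Convert units to SI.
t_SI = 5e-6 m, L_SI = 258e-6 m
Step 2: Calculate sqrt(E/rho).
sqrt(130e9 / 2330) = 7469.54 m/s
Step 3: Compute f0.
f0 = 0.162 * 5e-6 / (258e-6)^2 * 7469.54 = 90894.9 Hz = 90.89 kHz


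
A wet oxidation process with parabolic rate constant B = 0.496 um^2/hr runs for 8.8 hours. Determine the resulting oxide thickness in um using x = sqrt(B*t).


Step 1: Compute B*t = 0.496 * 8.8 = 4.3648
Step 2: x = sqrt(4.3648)
x = 2.089 um


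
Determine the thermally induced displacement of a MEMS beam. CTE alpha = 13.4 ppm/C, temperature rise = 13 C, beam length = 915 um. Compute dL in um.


Step 1: Convert CTE: alpha = 13.4 ppm/C = 13.4e-6 /C
Step 2: dL = 13.4e-6 * 13 * 915
dL = 0.1594 um


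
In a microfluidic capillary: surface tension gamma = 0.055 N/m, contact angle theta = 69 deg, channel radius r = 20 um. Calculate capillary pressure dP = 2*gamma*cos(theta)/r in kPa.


Step 1: cos(69 deg) = 0.3584
Step 2: Convert r to m: r = 20e-6 m
Step 3: dP = 2 * 0.055 * 0.3584 / 20e-6 = 1971.2 Pa
Step 4: Convert Pa to kPa (divide by 1000).
dP = 1.97 kPa


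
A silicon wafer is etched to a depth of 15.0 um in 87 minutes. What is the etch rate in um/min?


Step 1: Etch rate = depth / time
Step 2: rate = 15.0 / 87
rate = 0.172 um/min


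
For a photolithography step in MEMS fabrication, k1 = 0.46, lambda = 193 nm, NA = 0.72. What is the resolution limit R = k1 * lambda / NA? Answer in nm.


Step 1: Identify values: k1 = 0.46, lambda = 193 nm, NA = 0.72
Step 2: R = k1 * lambda / NA
R = 0.46 * 193 / 0.72
R = 123.3 nm


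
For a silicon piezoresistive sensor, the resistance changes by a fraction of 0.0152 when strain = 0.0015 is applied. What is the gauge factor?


Step 1: Identify values.
dR/R = 0.0152, strain = 0.0015
Step 2: GF = (dR/R) / strain = 0.0152 / 0.0015
GF = 10.1


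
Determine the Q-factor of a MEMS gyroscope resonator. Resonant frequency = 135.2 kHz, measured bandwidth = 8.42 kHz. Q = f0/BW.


Step 1: Q = f0 / bandwidth
Step 2: Q = 135.2 / 8.42
Q = 16.1


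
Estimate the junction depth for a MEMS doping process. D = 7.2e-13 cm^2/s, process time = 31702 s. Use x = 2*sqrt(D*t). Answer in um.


Step 1: Compute D*t = 7.2e-13 * 31702 = 2.282544e-08 cm^2
Step 2: sqrt(D*t) = 1.51081e-04 cm
Step 3: x = 2 * 1.51081e-04 cm = 3.02162e-04 cm
Step 4: Convert to um (1 cm = 1e4 um): x = 3.022 um


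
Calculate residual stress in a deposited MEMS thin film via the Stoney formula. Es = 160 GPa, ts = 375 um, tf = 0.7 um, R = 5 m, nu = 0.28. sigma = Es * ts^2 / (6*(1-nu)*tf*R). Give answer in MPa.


Step 1: Compute numerator: Es * ts^2 = 160 * 375^2 = 22500000 (GPa*um^2)
Step 2: Compute denominator (R in um): 6*(1-nu)*tf*R = 6*0.72*0.7*5e6 = 15120000.0 (um^2)
Step 3: sigma (GPa) = 22500000 / 15120000.0 = 1.488095e+00 GPa
Step 4: Convert to MPa (x1000): sigma = 1488.1 MPa


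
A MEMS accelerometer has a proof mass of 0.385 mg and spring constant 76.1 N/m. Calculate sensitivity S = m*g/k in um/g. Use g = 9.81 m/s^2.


Step 1: Convert mass: m = 0.385 mg = 3.85e-07 kg
Step 2: S = m * g / k = 3.85e-07 * 9.81 / 76.1
Step 3: S = 4.96e-08 m/g
Step 4: Convert to um/g: S = 0.05 um/g


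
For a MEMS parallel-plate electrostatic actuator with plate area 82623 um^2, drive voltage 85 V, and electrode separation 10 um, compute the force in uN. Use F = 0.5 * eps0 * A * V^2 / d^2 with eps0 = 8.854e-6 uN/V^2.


Step 1: Identify parameters.
eps0 = 8.854e-6 uN/V^2, A = 82623 um^2, V = 85 V, d = 10 um
Step 2: Compute V^2 = 85^2 = 7225
Step 3: Compute d^2 = 10^2 = 100
Step 4: F = 0.5 * 8.854e-6 * 82623 * 7225 / 100
F = 26.427 uN


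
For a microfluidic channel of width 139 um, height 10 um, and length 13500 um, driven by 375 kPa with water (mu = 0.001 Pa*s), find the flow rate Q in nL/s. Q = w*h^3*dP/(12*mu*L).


Step 1: Convert all dimensions to SI (meters).
w = 139e-6 m, h = 10e-6 m, L = 13500e-6 m, dP = 375e3 Pa
Step 2: Q = w * h^3 * dP / (12 * mu * L)
Q = 139e-6 * (10e-6)^3 * 375e3 / (12 * 0.001 * 13500e-6) = 3.2175926e-10 m^3/s
Step 3: Convert Q from m^3/s to nL/s (1 m^3 = 1e12 nL, so multiply by 1e12).
Q = 321.759 nL/s


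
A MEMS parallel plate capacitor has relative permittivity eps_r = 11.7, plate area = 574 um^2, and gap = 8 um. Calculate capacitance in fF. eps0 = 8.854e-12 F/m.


Step 1: Convert area to m^2: A = 574e-12 m^2
Step 2: Convert gap to m: d = 8e-6 m
Step 3: C = eps0 * eps_r * A / d
C = 8.854e-12 * 11.7 * 574e-12 / 8e-6
Step 4: Convert to fF (multiply by 1e15).
C = 7.43 fF


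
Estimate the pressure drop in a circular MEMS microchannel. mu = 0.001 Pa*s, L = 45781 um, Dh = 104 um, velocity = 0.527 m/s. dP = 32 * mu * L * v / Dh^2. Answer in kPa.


Step 1: Convert to SI: L = 45781e-6 m, Dh = 104e-6 m
Step 2: dP = 32 * 0.001 * 45781e-6 * 0.527 / (104e-6)^2
Step 3: dP = 71380.43 Pa
Step 4: Convert to kPa: dP = 71.38 kPa


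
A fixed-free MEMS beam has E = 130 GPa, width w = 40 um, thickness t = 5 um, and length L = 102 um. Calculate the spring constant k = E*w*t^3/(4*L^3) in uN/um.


Step 1: Convert E to consistent units (1 GPa = 1000 uN/um^2).
E = 130 GPa = 130000 uN/um^2
Step 2: Compute t^3 = 5^3 = 125
Step 3: Compute L^3 = 102^3 = 1061208
Step 4: k = 130000 * 40 * 125 / (4 * 1061208)
k = 153.1274 uN/um


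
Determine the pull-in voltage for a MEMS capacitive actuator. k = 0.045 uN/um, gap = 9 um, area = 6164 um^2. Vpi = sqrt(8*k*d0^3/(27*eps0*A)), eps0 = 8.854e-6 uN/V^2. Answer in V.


Step 1: Compute numerator: 8 * k * d0^3 = 8 * 0.045 * 9^3 = 262.44
Step 2: Compute denominator: 27 * eps0 * A = 27 * 8.854e-6 * 6164 = 1.473554
Step 3: Vpi = sqrt(262.44 / 1.473554)
Vpi = 13.35 V


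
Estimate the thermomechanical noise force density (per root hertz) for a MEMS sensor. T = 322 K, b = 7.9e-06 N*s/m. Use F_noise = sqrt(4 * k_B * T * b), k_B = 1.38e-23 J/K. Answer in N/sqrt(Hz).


Step 1: Compute 4 * k_B * T * b
= 4 * 1.38e-23 * 322 * 7.9e-06
= 1.4042e-25 N^2/Hz
Step 2: F_noise = sqrt(1.4042e-25)
F_noise = 3.75e-13 N/sqrt(Hz)


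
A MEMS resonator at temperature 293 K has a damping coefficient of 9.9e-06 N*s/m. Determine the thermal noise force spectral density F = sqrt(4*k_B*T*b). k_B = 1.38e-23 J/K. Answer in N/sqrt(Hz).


Step 1: Compute 4 * k_B * T * b
= 4 * 1.38e-23 * 293 * 9.9e-06
= 1.6012e-25 N^2/Hz
Step 2: F_noise = sqrt(1.6012e-25)
F_noise = 4.00e-13 N/sqrt(Hz)


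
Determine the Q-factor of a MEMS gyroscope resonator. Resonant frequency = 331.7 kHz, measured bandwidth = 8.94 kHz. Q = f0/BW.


Step 1: Q = f0 / bandwidth
Step 2: Q = 331.7 / 8.94
Q = 37.1


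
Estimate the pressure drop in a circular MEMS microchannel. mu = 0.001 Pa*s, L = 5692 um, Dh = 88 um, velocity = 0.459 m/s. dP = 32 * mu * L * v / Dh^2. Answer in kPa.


Step 1: Convert to SI: L = 5692e-6 m, Dh = 88e-6 m
Step 2: dP = 32 * 0.001 * 5692e-6 * 0.459 / (88e-6)^2
Step 3: dP = 10795.98 Pa
Step 4: Convert to kPa: dP = 10.8 kPa


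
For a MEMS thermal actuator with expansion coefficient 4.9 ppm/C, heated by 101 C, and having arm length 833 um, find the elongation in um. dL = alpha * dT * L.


Step 1: Convert CTE: alpha = 4.9 ppm/C = 4.9e-6 /C
Step 2: dL = 4.9e-6 * 101 * 833
dL = 0.4123 um


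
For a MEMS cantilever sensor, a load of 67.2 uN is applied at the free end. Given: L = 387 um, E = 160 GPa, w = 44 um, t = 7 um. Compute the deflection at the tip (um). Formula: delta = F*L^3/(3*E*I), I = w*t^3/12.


Step 1: Calculate the second moment of area.
I = w * t^3 / 12 = 44 * 7^3 / 12 = 1257.6667 um^4
Step 2: Convert E to consistent units (1 GPa = 1000 uN/um^2).
E = 160 GPa = 160000 uN/um^2
Step 3: Calculate tip deflection.
delta = F * L^3 / (3 * E * I)
delta = 67.2 * 387^3 / (3 * 160000 * 1257.6667)
delta = 6.452 um


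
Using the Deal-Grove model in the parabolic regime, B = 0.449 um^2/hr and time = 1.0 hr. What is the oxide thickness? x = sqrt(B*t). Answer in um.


Step 1: Compute B*t = 0.449 * 1.0 = 0.449
Step 2: x = sqrt(0.449)
x = 0.67 um


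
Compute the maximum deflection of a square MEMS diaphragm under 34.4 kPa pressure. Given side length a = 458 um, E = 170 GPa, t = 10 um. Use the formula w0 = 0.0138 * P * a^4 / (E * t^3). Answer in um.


Step 1: Convert pressure to compatible units (E is in GPa, so P in GPa).
P = 34.4 kPa = 34.4e-6 GPa
Step 2: Compute numerator: 0.0138 * P * a^4.
a^4 = 458^4 = 44000935696
numerator = 0.0138 * 34.4e-6 * 44000935696 = 2.08881e+04
Step 3: Compute denominator: E * t^3 = 170 * 10^3 = 170000
Step 4: w0 = numerator / denominator = 2.08881e+04 / 170000 = 0.1229 um


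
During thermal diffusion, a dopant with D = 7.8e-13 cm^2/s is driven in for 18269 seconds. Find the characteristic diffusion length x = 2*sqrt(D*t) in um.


Step 1: Compute D*t = 7.8e-13 * 18269 = 1.424982e-08 cm^2
Step 2: sqrt(D*t) = 1.19373e-04 cm
Step 3: x = 2 * 1.19373e-04 cm = 2.38746e-04 cm
Step 4: Convert to um (1 cm = 1e4 um): x = 2.387 um


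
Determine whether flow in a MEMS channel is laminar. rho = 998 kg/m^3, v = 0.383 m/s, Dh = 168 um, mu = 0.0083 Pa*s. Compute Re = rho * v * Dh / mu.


Step 1: Convert Dh to meters: Dh = 168e-6 m
Step 2: Re = rho * v * Dh / mu
Re = 998 * 0.383 * 168e-6 / 0.0083
Re = 7.737
Since Re = 7.737 is below ~2300, the flow is laminar.


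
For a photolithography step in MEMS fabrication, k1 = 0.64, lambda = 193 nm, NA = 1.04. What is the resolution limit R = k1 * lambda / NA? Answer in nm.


Step 1: Identify values: k1 = 0.64, lambda = 193 nm, NA = 1.04
Step 2: R = k1 * lambda / NA
R = 0.64 * 193 / 1.04
R = 118.8 nm


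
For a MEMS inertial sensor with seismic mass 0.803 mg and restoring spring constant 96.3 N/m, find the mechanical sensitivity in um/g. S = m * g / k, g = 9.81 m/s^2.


Step 1: Convert mass: m = 0.803 mg = 8.03e-07 kg
Step 2: S = m * g / k = 8.03e-07 * 9.81 / 96.3
Step 3: S = 8.18e-08 m/g
Step 4: Convert to um/g: S = 0.082 um/g


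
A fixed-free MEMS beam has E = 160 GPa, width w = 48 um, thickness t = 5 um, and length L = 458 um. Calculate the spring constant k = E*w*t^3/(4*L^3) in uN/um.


Step 1: Convert E to consistent units (1 GPa = 1000 uN/um^2).
E = 160 GPa = 160000 uN/um^2
Step 2: Compute t^3 = 5^3 = 125
Step 3: Compute L^3 = 458^3 = 96071912
Step 4: k = 160000 * 48 * 125 / (4 * 96071912)
k = 2.4981 uN/um


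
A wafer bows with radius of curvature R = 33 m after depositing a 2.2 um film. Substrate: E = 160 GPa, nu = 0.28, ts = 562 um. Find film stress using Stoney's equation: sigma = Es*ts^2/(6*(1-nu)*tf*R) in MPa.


Step 1: Compute numerator: Es * ts^2 = 160 * 562^2 = 50535040 (GPa*um^2)
Step 2: Compute denominator (R in um): 6*(1-nu)*tf*R = 6*0.72*2.2*33e6 = 313632000.0 (um^2)
Step 3: sigma (GPa) = 50535040 / 313632000.0 = 1.61128e-01 GPa
Step 4: Convert to MPa (x1000): sigma = 161.1 MPa


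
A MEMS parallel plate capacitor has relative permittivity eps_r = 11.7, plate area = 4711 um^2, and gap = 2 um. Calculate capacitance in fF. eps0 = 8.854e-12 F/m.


Step 1: Convert area to m^2: A = 4711e-12 m^2
Step 2: Convert gap to m: d = 2e-6 m
Step 3: C = eps0 * eps_r * A / d
C = 8.854e-12 * 11.7 * 4711e-12 / 2e-6
Step 4: Convert to fF (multiply by 1e15).
C = 244.01 fF


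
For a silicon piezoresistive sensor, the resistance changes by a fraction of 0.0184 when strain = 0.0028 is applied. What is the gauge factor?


Step 1: Identify values.
dR/R = 0.0184, strain = 0.0028
Step 2: GF = (dR/R) / strain = 0.0184 / 0.0028
GF = 6.6


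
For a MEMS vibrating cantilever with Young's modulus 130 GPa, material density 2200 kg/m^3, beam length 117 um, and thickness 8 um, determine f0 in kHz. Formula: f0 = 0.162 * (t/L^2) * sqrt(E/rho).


Step 1: Convert units to SI.
t_SI = 8e-6 m, L_SI = 117e-6 m
Step 2: Calculate sqrt(E/rho).
sqrt(130e9 / 2200) = 7687.06 m/s
Step 3: Compute f0.
f0 = 0.162 * 8e-6 / (117e-6)^2 * 7687.06 = 727769.0 Hz = 727.77 kHz


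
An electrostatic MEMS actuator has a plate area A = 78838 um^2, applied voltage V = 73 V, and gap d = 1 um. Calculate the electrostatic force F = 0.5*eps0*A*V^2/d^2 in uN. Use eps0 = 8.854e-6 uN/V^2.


Step 1: Identify parameters.
eps0 = 8.854e-6 uN/V^2, A = 78838 um^2, V = 73 V, d = 1 um
Step 2: Compute V^2 = 73^2 = 5329
Step 3: Compute d^2 = 1^2 = 1
Step 4: F = 0.5 * 8.854e-6 * 78838 * 5329 / 1
F = 1859.905 uN


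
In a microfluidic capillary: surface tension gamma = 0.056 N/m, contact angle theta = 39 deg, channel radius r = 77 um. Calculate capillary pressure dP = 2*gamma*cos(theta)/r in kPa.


Step 1: cos(39 deg) = 0.7771
Step 2: Convert r to m: r = 77e-6 m
Step 3: dP = 2 * 0.056 * 0.7771 / 77e-6 = 1130.3 Pa
Step 4: Convert Pa to kPa (divide by 1000).
dP = 1.13 kPa


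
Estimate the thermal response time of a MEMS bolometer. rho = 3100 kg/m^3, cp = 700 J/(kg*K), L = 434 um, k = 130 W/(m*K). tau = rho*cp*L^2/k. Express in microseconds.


Step 1: Convert L to m: L = 434e-6 m
Step 2: L^2 = (434e-6)^2 = 1.88356e-07 m^2
Step 3: tau = 3100 * 700 * 1.88356e-07 / 130 = 3.14409631e-03 s
Step 4: Convert to microseconds (multiply by 1e6).
tau = 3144.096 us


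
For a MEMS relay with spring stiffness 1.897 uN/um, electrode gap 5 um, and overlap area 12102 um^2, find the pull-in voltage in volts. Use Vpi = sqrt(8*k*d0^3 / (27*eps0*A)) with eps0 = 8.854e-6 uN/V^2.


Step 1: Compute numerator: 8 * k * d0^3 = 8 * 1.897 * 5^3 = 1897.0
Step 2: Compute denominator: 27 * eps0 * A = 27 * 8.854e-6 * 12102 = 2.89308
Step 3: Vpi = sqrt(1897.0 / 2.89308)
Vpi = 25.61 V


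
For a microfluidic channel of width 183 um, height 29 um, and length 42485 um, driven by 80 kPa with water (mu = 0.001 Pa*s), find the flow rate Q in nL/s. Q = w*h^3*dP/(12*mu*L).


Step 1: Convert all dimensions to SI (meters).
w = 183e-6 m, h = 29e-6 m, L = 42485e-6 m, dP = 80e3 Pa
Step 2: Q = w * h^3 * dP / (12 * mu * L)
Q = 183e-6 * (29e-6)^3 * 80e3 / (12 * 0.001 * 42485e-6) = 7.0035495e-10 m^3/s
Step 3: Convert Q from m^3/s to nL/s (1 m^3 = 1e12 nL, so multiply by 1e12).
Q = 700.355 nL/s


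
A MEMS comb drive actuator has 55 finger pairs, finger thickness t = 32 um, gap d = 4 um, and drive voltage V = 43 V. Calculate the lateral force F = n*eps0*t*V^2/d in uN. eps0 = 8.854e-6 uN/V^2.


Step 1: Parameters: n=55, eps0=8.854e-6 uN/V^2, t=32 um, V=43 V, d=4 um
Step 2: V^2 = 1849
Step 3: F = 55 * 8.854e-6 * 32 * 1849 / 4
F = 7.203 uN


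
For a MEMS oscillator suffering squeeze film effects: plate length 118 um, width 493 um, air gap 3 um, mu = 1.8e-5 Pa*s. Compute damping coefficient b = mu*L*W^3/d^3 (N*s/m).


Step 1: Convert to SI.
L = 118e-6 m, W = 493e-6 m, d = 3e-6 m
Step 2: W^3 = (493e-6)^3 = 1.20e-10 m^3
Step 3: d^3 = (3e-6)^3 = 2.70e-17 m^3
Step 4: b = 1.8e-5 * 118e-6 * 1.20e-10 / 2.70e-17
b = 9.43e-03 N*s/m


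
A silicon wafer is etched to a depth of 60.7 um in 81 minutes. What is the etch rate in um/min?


Step 1: Etch rate = depth / time
Step 2: rate = 60.7 / 81
rate = 0.749 um/min


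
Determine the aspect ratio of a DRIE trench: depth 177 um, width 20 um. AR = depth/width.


Step 1: AR = depth / width
Step 2: AR = 177 / 20
AR = 8.9


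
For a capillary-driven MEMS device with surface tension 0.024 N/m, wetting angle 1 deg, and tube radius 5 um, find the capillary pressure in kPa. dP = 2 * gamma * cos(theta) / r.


Step 1: cos(1 deg) = 0.9998
Step 2: Convert r to m: r = 5e-6 m
Step 3: dP = 2 * 0.024 * 0.9998 / 5e-6 = 9598.1 Pa
Step 4: Convert Pa to kPa (divide by 1000).
dP = 9.6 kPa


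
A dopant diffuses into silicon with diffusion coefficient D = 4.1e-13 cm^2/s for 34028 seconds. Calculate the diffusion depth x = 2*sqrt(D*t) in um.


Step 1: Compute D*t = 4.1e-13 * 34028 = 1.395148e-08 cm^2
Step 2: sqrt(D*t) = 1.18116e-04 cm
Step 3: x = 2 * 1.18116e-04 cm = 2.36232e-04 cm
Step 4: Convert to um (1 cm = 1e4 um): x = 2.362 um


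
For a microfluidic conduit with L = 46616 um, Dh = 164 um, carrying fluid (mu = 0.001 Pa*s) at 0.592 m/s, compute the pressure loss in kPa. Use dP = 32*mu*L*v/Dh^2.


Step 1: Convert to SI: L = 46616e-6 m, Dh = 164e-6 m
Step 2: dP = 32 * 0.001 * 46616e-6 * 0.592 / (164e-6)^2
Step 3: dP = 32833.64 Pa
Step 4: Convert to kPa: dP = 32.83 kPa


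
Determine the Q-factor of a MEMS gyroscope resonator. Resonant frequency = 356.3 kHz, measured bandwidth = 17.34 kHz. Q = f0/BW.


Step 1: Q = f0 / bandwidth
Step 2: Q = 356.3 / 17.34
Q = 20.5


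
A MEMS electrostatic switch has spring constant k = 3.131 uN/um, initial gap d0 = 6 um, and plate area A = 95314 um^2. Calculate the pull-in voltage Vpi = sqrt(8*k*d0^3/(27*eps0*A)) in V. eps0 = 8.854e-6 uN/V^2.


Step 1: Compute numerator: 8 * k * d0^3 = 8 * 3.131 * 6^3 = 5410.368
Step 2: Compute denominator: 27 * eps0 * A = 27 * 8.854e-6 * 95314 = 22.785574
Step 3: Vpi = sqrt(5410.368 / 22.785574)
Vpi = 15.41 V


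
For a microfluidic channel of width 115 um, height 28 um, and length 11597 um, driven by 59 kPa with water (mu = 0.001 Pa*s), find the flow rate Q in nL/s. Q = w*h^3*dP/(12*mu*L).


Step 1: Convert all dimensions to SI (meters).
w = 115e-6 m, h = 28e-6 m, L = 11597e-6 m, dP = 59e3 Pa
Step 2: Q = w * h^3 * dP / (12 * mu * L)
Q = 115e-6 * (28e-6)^3 * 59e3 / (12 * 0.001 * 11597e-6) = 1.0702791e-09 m^3/s
Step 3: Convert Q from m^3/s to nL/s (1 m^3 = 1e12 nL, so multiply by 1e12).
Q = 1070.279 nL/s


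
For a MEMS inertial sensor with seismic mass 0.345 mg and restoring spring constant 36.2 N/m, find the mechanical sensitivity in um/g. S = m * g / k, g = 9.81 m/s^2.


Step 1: Convert mass: m = 0.345 mg = 3.45e-07 kg
Step 2: S = m * g / k = 3.45e-07 * 9.81 / 36.2
Step 3: S = 9.35e-08 m/g
Step 4: Convert to um/g: S = 0.093 um/g


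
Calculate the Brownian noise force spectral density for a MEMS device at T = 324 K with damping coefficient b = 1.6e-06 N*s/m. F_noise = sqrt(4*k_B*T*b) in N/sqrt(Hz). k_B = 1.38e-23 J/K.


Step 1: Compute 4 * k_B * T * b
= 4 * 1.38e-23 * 324 * 1.6e-06
= 2.8616e-26 N^2/Hz
Step 2: F_noise = sqrt(2.8616e-26)
F_noise = 1.69e-13 N/sqrt(Hz)


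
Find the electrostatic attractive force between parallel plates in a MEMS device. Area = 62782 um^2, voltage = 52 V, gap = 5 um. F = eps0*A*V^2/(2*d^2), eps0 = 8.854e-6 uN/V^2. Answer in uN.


Step 1: Identify parameters.
eps0 = 8.854e-6 uN/V^2, A = 62782 um^2, V = 52 V, d = 5 um
Step 2: Compute V^2 = 52^2 = 2704
Step 3: Compute d^2 = 5^2 = 25
Step 4: F = 0.5 * 8.854e-6 * 62782 * 2704 / 25
F = 30.062 uN


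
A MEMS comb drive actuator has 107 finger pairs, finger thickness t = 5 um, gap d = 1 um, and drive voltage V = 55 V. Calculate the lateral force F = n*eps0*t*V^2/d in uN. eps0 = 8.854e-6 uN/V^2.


Step 1: Parameters: n=107, eps0=8.854e-6 uN/V^2, t=5 um, V=55 V, d=1 um
Step 2: V^2 = 3025
Step 3: F = 107 * 8.854e-6 * 5 * 3025 / 1
F = 14.329 uN
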